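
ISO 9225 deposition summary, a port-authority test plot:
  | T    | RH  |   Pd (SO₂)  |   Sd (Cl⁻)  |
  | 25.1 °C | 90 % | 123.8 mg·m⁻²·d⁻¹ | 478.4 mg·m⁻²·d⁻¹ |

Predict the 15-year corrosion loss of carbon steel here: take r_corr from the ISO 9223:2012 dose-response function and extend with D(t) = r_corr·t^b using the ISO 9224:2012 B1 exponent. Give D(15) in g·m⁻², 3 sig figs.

D(15) = 9.93e+03 g·m⁻²

carbon steel: T>10 °C ⇒ hinge -0.054·(25.1−10) = -0.8154
  sulphur-dioxide contribution → 58.05 μm/a
  chloride contribution → 248.9 μm/a
  total first-year rate 306.9 μm/a
ISO 9224: D(t) = r_corr · t^b with b = 0.523 (carbon steel, B1)
  D(15) = 306.9 × 15^0.523 = 306.9 × 4.122 = 1265 μm
  Mass loss = 1265 μm × 7.85 g/cm³ = 9931 g·m⁻²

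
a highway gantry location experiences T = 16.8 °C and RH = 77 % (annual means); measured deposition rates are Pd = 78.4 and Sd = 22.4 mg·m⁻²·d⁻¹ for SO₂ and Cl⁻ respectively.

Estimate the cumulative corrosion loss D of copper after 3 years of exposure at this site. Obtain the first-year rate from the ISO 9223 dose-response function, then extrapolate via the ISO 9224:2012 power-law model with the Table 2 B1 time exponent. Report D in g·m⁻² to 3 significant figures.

copper: T>10 °C ⇒ hinge -0.080·(16.8−10) = -0.5440
  SO₂ term: 0.0053·78.4^0.26·exp(0.059·77-0.5440) = 0.8985
  Sd branch = 0.01025·Sd^0.27·e^(0.036·RH+0.049·T) = 0.8643 μm/a
  r_corr = 0.8985 + 0.8643 = 1.763 μm/a
Long-term exponent b (ISO 9224 Table 2, B1) = 0.667
  D(3) = 1.763 × 3^0.667 = 1.763 × 2.081 = 3.668 μm
  Mass loss = 3.668 μm × 8.96 g/cm³ = 32.87 g·m⁻²

D(3) = 32.9 g·m⁻²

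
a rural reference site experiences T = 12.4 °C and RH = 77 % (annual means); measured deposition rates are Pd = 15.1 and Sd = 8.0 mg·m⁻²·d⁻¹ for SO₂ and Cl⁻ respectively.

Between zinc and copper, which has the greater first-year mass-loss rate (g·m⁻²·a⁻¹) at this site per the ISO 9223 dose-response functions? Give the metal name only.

zinc: T>10 °C ⇒ hinge -0.071·(12.4−10) = -0.1704
  Pd branch = 0.0129·Pd^0.44·e^(0.046·RH+f) = 1.241 μm/a
  Cl⁻ term: 0.0175·8.0^0.57·exp(0.008·77+0.085·12.4) = 0.3041
  sum: 1.241 + 0.3041 → r_corr = 1.545 μm/a
  mass loss = 1.545 μm/a × 7.14 g/cm³ = 11.03 g·m⁻²·a⁻¹
copper: f(T) = -0.080·(T−10) [T>10 °C] = -0.1920
  SO₂ term: 0.0053·15.1^0.26·exp(0.059·77-0.1920) = 0.8326
  Sd branch = 0.01025·Sd^0.27·e^(0.036·RH+0.049·T) = 0.5276 μm/a
  r_corr = 0.8326 + 0.5276 = 1.36 μm/a
  mass loss = 1.36 μm/a × 8.96 g/cm³ = 12.19 g·m⁻²·a⁻¹
Ordering by g·m⁻²·a⁻¹: copper (12.2) > zinc (11)

copper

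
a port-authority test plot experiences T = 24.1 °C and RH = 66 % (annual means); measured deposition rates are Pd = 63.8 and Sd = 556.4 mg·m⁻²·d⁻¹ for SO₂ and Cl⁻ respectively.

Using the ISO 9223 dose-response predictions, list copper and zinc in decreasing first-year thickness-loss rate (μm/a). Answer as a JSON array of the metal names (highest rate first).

copper: f(T) = -0.080·(T−10) [T>10 °C] = -1.1280
  sulphur-dioxide contribution → 0.2482 μm/a
  chloride contribution → 1.98 μm/a
  ⇒ r_corr(copper) = 2.228 μm/a
zinc: f(T) = -0.071·(T−10) [T>10 °C] = -1.0011
  sulphur-dioxide contribution → 0.6144 μm/a
  chloride contribution → 8.45 μm/a
  total first-year rate 9.065 μm/a
Ordering by μm/a: zinc (9.06) > copper (2.23)

["zinc", "copper"]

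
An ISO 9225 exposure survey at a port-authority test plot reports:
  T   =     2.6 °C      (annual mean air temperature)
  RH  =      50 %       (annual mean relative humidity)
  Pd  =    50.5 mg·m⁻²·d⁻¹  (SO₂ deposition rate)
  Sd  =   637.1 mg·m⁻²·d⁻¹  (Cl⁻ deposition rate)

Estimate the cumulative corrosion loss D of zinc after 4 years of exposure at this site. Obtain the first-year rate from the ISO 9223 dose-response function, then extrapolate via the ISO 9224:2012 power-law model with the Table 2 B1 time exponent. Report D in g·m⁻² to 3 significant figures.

zinc: T≤10 °C ⇒ hinge +0.038·(2.6−10) = -0.2812
  sulphur-dioxide contribution → 0.5455 μm/a
  chloride contribution → 1.292 μm/a
  total first-year rate 1.837 μm/a
ISO 9224: D(t) = r_corr · t^b with b = 0.813 (zinc, B1)
  D(4) = 1.837 × 4^0.813 = 1.837 × 3.087 = 5.67 μm
  Mass loss = 5.67 μm × 7.14 g/cm³ = 40.49 g·m⁻²

D(4) = 40.5 g·m⁻²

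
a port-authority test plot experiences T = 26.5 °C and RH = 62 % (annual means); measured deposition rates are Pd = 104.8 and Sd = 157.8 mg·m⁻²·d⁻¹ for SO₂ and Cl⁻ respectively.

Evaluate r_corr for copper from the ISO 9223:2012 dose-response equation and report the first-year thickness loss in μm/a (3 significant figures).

r_corr = 1.56 μm/a

copper: T>10 °C ⇒ hinge -0.080·(26.5−10) = -1.3200
  sulphur-dioxide contribution → 0.1841 μm/a
  chloride contribution → 1.372 μm/a
  total first-year rate 1.556 μm/a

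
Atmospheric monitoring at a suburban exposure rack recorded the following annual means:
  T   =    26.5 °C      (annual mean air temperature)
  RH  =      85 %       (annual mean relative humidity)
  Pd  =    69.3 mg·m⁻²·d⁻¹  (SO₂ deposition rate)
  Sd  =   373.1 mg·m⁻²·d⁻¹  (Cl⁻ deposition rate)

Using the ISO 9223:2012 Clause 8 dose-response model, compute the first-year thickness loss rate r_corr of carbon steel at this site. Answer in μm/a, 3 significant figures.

r_corr = 227 μm/a

carbon steel: T>10 °C ⇒ hinge -0.054·(26.5−10) = -0.8910
  SO₂ term: 1.77·69.3^0.52·exp(0.02·85-0.8910) = 36.02
  Sd branch = 0.102·Sd^0.62·e^(0.033·RH+0.04·T) = 191.3 μm/a
  r_corr = 36.02 + 191.3 = 227.3 μm/a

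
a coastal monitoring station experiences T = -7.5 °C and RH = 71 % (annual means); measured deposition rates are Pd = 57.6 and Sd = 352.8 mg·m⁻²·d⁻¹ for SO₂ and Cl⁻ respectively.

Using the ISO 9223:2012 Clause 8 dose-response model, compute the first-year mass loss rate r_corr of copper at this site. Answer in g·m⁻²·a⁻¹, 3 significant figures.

r_corr = 4.98 g·m⁻²·a⁻¹

copper: T≤10 °C ⇒ hinge +0.126·(-7.5−10) = -2.2050
  SO₂ term: 0.0053·57.6^0.26·exp(0.059·71-2.2050) = 0.1106
  Cl⁻ term: 0.01025·352.8^0.27·exp(0.036·71+0.049·-7.5) = 0.4457
  r_corr = 0.1106 + 0.4457 = 0.5562 μm/a
Convert to mass loss: 0.5562 μm/a × 8.96 g/cm³ = 4.984 g·m⁻²·a⁻¹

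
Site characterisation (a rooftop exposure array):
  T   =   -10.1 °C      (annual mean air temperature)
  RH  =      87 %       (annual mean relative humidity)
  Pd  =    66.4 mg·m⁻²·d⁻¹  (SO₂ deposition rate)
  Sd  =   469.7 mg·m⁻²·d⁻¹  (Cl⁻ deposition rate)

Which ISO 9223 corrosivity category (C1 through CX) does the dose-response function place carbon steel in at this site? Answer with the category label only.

C4

carbon steel: T≤10 °C ⇒ hinge +0.150·(-10.1−10) = -3.0150
  Pd branch = 1.77·Pd^0.52·e^(0.02·RH+f) = 4.383 μm/a
  Sd branch = 0.102·Sd^0.62·e^(0.033·RH+0.04·T) = 54.52 μm/a
  sum: 4.383 + 54.52 → r_corr = 58.9 μm/a
58.9 μm/a falls in (50, 80] for carbon steel → category C4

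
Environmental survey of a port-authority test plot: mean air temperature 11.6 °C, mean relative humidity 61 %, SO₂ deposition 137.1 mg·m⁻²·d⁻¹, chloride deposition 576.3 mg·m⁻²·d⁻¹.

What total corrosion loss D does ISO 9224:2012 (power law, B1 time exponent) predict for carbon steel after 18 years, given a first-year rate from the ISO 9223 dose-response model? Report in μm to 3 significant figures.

carbon steel: temperature factor f = -0.054·(1.6) = -0.0864
  Pd branch = 1.77·Pd^0.52·e^(0.02·RH+f) = 71.05 μm/a
  Sd branch = 0.102·Sd^0.62·e^(0.033·RH+0.04·T) = 62.51 μm/a
  r_corr = 71.05 + 62.51 = 133.6 μm/a
Long-term exponent b (ISO 9224 Table 2, B1) = 0.523
  D(18) = 133.6 × 18^0.523 = 133.6 × 4.534 = 605.6 μm

D(18) = 606 μm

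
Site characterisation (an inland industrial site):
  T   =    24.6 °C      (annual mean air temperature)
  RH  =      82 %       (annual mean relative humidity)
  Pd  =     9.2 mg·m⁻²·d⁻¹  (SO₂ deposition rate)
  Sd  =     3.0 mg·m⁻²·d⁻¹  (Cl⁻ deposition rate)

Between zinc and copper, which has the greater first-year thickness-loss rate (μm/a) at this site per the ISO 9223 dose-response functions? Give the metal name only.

copper

zinc: temperature factor f = -0.071·(14.6) = -1.0366
  SO₂ term: 0.0129·9.2^0.44·exp(0.046·82-1.0366) = 0.528
  Cl⁻ term: 0.0175·3.0^0.57·exp(0.008·82+0.085·24.6) = 0.5105
  r_corr = 0.528 + 0.5105 = 1.038 μm/a
copper: T>10 °C ⇒ hinge -0.080·(24.6−10) = -1.1680
  Pd branch = 0.0053·Pd^0.26·e^(0.059·RH+f) = 0.3704 μm/a
  Cl⁻ term: 0.01025·3.0^0.27·exp(0.036·82+0.049·24.6) = 0.8812
  r_corr = 0.3704 + 0.8812 = 1.252 μm/a
Ordering by μm/a: copper (1.25) > zinc (1.04)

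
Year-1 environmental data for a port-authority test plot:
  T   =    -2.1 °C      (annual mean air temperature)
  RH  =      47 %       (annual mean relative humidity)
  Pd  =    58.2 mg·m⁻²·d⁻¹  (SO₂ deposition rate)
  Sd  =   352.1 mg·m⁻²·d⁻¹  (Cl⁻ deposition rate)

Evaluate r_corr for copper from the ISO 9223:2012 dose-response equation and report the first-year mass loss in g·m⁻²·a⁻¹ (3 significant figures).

copper: T≤10 °C ⇒ hinge +0.126·(-2.1−10) = -1.5246
  SO₂ term: 0.0053·58.2^0.26·exp(0.059·47-1.5246) = 0.05313
  Cl⁻ term: 0.01025·352.1^0.27·exp(0.036·47+0.049·-2.1) = 0.2446
  r_corr = 0.05313 + 0.2446 = 0.2977 μm/a
Convert to mass loss: 0.2977 μm/a × 8.96 g/cm³ = 2.668 g·m⁻²·a⁻¹

r_corr = 2.67 g·m⁻²·a⁻¹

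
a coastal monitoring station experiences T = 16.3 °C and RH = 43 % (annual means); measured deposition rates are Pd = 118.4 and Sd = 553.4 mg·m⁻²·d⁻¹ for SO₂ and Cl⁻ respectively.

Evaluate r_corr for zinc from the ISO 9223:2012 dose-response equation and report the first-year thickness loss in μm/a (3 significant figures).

r_corr = 4.10 μm/a

zinc: f(T) = -0.071·(T−10) [T>10 °C] = -0.4473
  sulphur-dioxide contribution → 0.4871 μm/a
  chloride contribution → 3.611 μm/a
  ⇒ r_corr(zinc) = 4.099 μm/a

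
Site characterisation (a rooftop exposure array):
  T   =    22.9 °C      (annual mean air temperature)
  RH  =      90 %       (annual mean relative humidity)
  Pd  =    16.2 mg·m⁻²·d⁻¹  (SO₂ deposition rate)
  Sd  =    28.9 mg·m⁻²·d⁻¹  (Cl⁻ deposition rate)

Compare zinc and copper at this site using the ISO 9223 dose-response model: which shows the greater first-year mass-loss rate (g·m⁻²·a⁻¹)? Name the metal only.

zinc: f(T) = -0.071·(T−10) [T>10 °C] = -0.9159
  Pd branch = 0.0129·Pd^0.44·e^(0.046·RH+f) = 1.104 μm/a
  Cl⁻ term: 0.0175·28.9^0.57·exp(0.008·90+0.085·22.9) = 1.713
  sum: 1.104 + 1.713 → r_corr = 2.817 μm/a
  mass loss = 2.817 μm/a × 7.14 g/cm³ = 20.11 g·m⁻²·a⁻¹
copper: T>10 °C ⇒ hinge -0.080·(22.9−10) = -1.0320
  Pd branch = 0.0053·Pd^0.26·e^(0.059·RH+f) = 0.7882 μm/a
  Cl⁻ term: 0.01025·28.9^0.27·exp(0.036·90+0.049·22.9) = 1.993
  r_corr = 0.7882 + 1.993 = 2.782 μm/a
  mass loss = 2.782 μm/a × 8.96 g/cm³ = 24.92 g·m⁻²·a⁻¹
Ordering by g·m⁻²·a⁻¹: copper (24.9) > zinc (20.1)

copper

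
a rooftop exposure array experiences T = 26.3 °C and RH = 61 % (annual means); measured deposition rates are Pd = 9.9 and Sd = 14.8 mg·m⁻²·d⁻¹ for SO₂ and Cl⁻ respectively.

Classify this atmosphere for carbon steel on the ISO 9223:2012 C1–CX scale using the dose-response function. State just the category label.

C2

carbon steel: temperature factor f = -0.054·(16.3) = -0.8802
  SO₂ term: 1.77·9.9^0.52·exp(0.02·61-0.8802) = 8.19
  Sd branch = 0.102·Sd^0.62·e^(0.033·RH+0.04·T) = 11.62 μm/a
  r_corr = 8.19 + 11.62 = 19.81 μm/a
Category bounds: 1.3…25 μm/a bracket r_corr ⇒ C2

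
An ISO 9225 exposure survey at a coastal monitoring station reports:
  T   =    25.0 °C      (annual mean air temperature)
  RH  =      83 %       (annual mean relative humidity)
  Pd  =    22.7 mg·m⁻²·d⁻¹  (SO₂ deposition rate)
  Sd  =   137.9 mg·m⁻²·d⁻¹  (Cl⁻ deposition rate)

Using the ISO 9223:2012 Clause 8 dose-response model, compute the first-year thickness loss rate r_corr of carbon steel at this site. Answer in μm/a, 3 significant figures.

carbon steel: temperature factor f = -0.054·(15.0) = -0.8100
  SO₂ term: 1.77·22.7^0.52·exp(0.02·83-0.8100) = 21
  Sd branch = 0.102·Sd^0.62·e^(0.033·RH+0.04·T) = 90.98 μm/a
  r_corr = 21 + 90.98 = 112 μm/a

r_corr = 112 μm/a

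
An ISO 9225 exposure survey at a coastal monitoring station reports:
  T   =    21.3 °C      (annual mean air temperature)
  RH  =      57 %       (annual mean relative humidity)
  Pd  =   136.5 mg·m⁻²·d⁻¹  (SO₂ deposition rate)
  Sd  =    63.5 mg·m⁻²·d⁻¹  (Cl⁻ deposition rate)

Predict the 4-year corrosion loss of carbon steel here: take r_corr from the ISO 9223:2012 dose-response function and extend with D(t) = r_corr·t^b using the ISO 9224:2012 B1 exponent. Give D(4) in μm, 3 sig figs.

carbon steel: temperature factor f = -0.054·(11.3) = -0.6102
  SO₂ term: 1.77·136.5^0.52·exp(0.02·57-0.6102) = 38.76
  Cl⁻ term: 0.102·63.5^0.62·exp(0.033·57+0.04·21.3) = 20.57
  sum: 38.76 + 20.57 → r_corr = 59.33 μm/a
ISO 9224: D(t) = r_corr · t^b with b = 0.523 (carbon steel, B1)
  D(4) = 59.33 × 4^0.523 = 59.33 × 2.065 = 122.5 μm

D(4) = 122 μm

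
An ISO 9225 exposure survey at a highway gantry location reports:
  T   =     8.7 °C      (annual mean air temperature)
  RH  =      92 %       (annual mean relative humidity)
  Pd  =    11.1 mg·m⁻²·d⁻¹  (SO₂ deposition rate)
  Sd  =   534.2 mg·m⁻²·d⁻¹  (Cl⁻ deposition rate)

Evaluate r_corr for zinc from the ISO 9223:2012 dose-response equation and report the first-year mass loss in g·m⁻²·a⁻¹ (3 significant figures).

r_corr = 37.0 g·m⁻²·a⁻¹

zinc: f(T) = +0.038·(T−10) [T≤10 °C] = -0.0494
  sulphur-dioxide contribution → 2.438 μm/a
  chloride contribution → 2.746 μm/a
  ⇒ r_corr(zinc) = 5.183 μm/a
Convert to mass loss: 5.183 μm/a × 7.14 g/cm³ = 37.01 g·m⁻²·a⁻¹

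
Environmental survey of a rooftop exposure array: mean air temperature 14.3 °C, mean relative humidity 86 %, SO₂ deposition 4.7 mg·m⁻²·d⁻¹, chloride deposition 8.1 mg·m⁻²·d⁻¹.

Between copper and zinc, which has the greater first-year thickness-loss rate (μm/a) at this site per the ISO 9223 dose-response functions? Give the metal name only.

copper

copper: temperature factor f = -0.080·(4.3) = -0.3440
  sulphur-dioxide contribution → 0.8979 μm/a
  chloride contribution → 0.8033 μm/a
  ⇒ r_corr(copper) = 1.701 μm/a
zinc: f(T) = -0.071·(T−10) [T>10 °C] = -0.3053
  sulphur-dioxide contribution → 0.9813 μm/a
  chloride contribution → 0.3869 μm/a
  ⇒ r_corr(zinc) = 1.368 μm/a
Ordering by μm/a: copper (1.7) > zinc (1.37)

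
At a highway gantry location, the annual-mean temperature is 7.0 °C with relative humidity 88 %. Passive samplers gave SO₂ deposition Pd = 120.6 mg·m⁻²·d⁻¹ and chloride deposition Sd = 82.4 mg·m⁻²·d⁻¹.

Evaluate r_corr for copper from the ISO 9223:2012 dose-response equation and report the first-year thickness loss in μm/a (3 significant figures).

copper: temperature factor f = +0.126·(-3.0) = -0.3780
  Pd branch = 0.0053·Pd^0.26·e^(0.059·RH+f) = 2.27 μm/a
  Cl⁻ term: 0.01025·82.4^0.27·exp(0.036·88+0.049·7.0) = 1.129
  sum: 2.27 + 1.129 → r_corr = 3.4 μm/a

r_corr = 3.40 μm/a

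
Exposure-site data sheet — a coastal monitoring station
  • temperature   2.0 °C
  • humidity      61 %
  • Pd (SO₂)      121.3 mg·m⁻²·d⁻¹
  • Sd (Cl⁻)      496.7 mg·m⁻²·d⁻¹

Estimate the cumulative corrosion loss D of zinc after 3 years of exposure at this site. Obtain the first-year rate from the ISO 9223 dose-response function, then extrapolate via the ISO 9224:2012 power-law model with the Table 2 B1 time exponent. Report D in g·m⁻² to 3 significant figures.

D(3) = 43.0 g·m⁻²

zinc: f(T) = +0.038·(T−10) [T≤10 °C] = -0.3040
  SO₂ term: 0.0129·121.3^0.44·exp(0.046·61-0.3040) = 1.3
  Sd branch = 0.0175·Sd^0.57·e^(0.008·RH+0.085·T) = 1.163 μm/a
  r_corr = 1.3 + 1.163 = 2.463 μm/a
Long-term exponent b (ISO 9224 Table 2, B1) = 0.813
  D(3) = 2.463 × 3^0.813 = 2.463 × 2.443 = 6.018 μm
  Mass loss = 6.018 μm × 7.14 g/cm³ = 42.97 g·m⁻²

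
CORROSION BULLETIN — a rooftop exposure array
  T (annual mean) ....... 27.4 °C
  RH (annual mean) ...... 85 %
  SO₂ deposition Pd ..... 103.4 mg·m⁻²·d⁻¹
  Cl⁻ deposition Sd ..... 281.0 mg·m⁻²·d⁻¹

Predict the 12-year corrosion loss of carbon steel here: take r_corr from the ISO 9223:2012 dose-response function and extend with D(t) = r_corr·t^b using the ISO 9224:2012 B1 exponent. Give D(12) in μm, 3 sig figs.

D(12) = 765 μm

carbon steel: temperature factor f = -0.054·(17.4) = -0.9396
  sulphur-dioxide contribution → 42.24 μm/a
  chloride contribution → 166.3 μm/a
  total first-year rate 208.6 μm/a
Long-term exponent b (ISO 9224 Table 2, B1) = 0.523
  D(12) = 208.6 × 12^0.523 = 208.6 × 3.668 = 765 μm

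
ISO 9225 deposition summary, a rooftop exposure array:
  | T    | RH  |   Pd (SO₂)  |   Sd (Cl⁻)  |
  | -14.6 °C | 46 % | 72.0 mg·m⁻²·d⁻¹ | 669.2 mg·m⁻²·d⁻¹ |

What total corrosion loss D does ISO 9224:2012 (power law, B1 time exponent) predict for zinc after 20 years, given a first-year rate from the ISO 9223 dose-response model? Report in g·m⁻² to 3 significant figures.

D(20) = 46.8 g·m⁻²

zinc: f(T) = +0.038·(T−10) [T≤10 °C] = -0.9348
  SO₂ term: 0.0129·72.0^0.44·exp(0.046·46-0.9348) = 0.2759
  Cl⁻ term: 0.0175·669.2^0.57·exp(0.008·46+0.085·-14.6) = 0.2982
  r_corr = 0.2759 + 0.2982 = 0.5741 μm/a
Long-term exponent b (ISO 9224 Table 2, B1) = 0.813
  D(20) = 0.5741 × 20^0.813 = 0.5741 × 11.42 = 6.557 μm
  Mass loss = 6.557 μm × 7.14 g/cm³ = 46.82 g·m⁻²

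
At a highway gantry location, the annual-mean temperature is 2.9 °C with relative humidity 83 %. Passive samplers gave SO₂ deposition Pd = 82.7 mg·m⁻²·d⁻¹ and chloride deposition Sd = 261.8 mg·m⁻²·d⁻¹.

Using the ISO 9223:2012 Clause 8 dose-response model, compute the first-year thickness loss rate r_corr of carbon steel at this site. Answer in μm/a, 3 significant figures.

carbon steel: temperature factor f = +0.150·(-7.1) = -1.0650
  sulphur-dioxide contribution → 31.88 μm/a
  chloride contribution → 55.93 μm/a
  ⇒ r_corr(carbon steel) = 87.81 μm/a

r_corr = 87.8 μm/a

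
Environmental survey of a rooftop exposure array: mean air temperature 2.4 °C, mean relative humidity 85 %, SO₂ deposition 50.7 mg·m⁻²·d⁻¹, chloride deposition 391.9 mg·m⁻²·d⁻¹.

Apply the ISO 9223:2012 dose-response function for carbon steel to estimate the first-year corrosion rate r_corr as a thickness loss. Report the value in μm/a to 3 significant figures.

carbon steel: T≤10 °C ⇒ hinge +0.150·(2.4−10) = -1.1400
  sulphur-dioxide contribution → 23.87 μm/a
  chloride contribution → 75.21 μm/a
  ⇒ r_corr(carbon steel) = 99.07 μm/a

r_corr = 99.1 μm/a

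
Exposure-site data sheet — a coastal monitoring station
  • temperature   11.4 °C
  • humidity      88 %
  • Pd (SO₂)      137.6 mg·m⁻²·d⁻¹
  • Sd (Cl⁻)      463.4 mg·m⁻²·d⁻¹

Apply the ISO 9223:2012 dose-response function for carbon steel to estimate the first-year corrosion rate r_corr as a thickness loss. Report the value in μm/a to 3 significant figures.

carbon steel: T>10 °C ⇒ hinge -0.054·(11.4−10) = -0.0756
  sulphur-dioxide contribution → 123.5 μm/a
  chloride contribution → 132 μm/a
  total first-year rate 255.5 μm/a

r_corr = 256 μm/a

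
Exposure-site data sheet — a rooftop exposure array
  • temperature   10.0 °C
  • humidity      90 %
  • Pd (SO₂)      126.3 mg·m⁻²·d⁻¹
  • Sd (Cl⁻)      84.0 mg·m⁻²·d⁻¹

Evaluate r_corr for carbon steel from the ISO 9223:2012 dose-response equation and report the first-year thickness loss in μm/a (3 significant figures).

r_corr = 179 μm/a

carbon steel: T≤10 °C ⇒ hinge +0.150·(10.0−10) = +0.0000
  sulphur-dioxide contribution → 132.6 μm/a
  chloride contribution → 46.26 μm/a
  ⇒ r_corr(carbon steel) = 178.8 μm/a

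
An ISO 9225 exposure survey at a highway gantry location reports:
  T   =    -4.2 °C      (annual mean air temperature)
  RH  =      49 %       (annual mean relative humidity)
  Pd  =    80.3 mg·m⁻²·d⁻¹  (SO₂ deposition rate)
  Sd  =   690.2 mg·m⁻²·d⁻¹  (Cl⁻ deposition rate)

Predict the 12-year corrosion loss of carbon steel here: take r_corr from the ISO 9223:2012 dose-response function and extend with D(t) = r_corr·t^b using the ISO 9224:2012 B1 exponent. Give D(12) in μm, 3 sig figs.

D(12) = 112 μm

carbon steel: T≤10 °C ⇒ hinge +0.150·(-4.2−10) = -2.1300
  SO₂ term: 1.77·80.3^0.52·exp(0.02·49-2.1300) = 5.483
  Cl⁻ term: 0.102·690.2^0.62·exp(0.033·49+0.04·-4.2) = 25.01
  sum: 5.483 + 25.01 → r_corr = 30.49 μm/a
Power-law: D(12) = r_corr · 12^0.523
  D(12) = 30.49 × 12^0.523 = 30.49 × 3.668 = 111.8 μm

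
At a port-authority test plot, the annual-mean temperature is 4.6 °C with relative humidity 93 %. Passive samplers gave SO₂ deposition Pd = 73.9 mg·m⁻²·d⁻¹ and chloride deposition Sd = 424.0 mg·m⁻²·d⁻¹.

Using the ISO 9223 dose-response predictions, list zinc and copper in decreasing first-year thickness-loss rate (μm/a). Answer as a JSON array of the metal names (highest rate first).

["zinc", "copper"]

zinc: f(T) = +0.038·(T−10) [T≤10 °C] = -0.2052
  sulphur-dioxide contribution → 5.03 μm/a
  chloride contribution → 1.712 μm/a
  total first-year rate 6.742 μm/a
copper: temperature factor f = +0.126·(-5.4) = -0.6804
  sulphur-dioxide contribution → 1.984 μm/a
  chloride contribution → 1.871 μm/a
  total first-year rate 3.855 μm/a
Ordering by μm/a: zinc (6.74) > copper (3.86)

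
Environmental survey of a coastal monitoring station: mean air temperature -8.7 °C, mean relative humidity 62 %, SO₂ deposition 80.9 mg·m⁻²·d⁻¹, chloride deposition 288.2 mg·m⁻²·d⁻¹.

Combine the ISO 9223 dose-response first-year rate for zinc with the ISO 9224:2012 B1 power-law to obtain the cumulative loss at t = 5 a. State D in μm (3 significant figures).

D(5) = 4.09 μm

zinc: f(T) = +0.038·(T−10) [T≤10 °C] = -0.7106
  Pd branch = 0.0129·Pd^0.44·e^(0.046·RH+f) = 0.7587 μm/a
  Sd branch = 0.0175·Sd^0.57·e^(0.008·RH+0.085·T) = 0.3462 μm/a
  r_corr = 0.7587 + 0.3462 = 1.105 μm/a
Power-law: D(5) = r_corr · 5^0.813
  D(5) = 1.105 × 5^0.813 = 1.105 × 3.701 = 4.089 μm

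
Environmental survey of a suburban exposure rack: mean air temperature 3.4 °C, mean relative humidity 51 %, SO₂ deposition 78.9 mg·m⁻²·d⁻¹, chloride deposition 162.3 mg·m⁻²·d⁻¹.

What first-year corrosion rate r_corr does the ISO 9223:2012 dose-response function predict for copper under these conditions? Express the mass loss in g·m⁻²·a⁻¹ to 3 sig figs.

copper: f(T) = +0.126·(T−10) [T≤10 °C] = -0.8316
  Pd branch = 0.0053·Pd^0.26·e^(0.059·RH+f) = 0.1456 μm/a
  Cl⁻ term: 0.01025·162.3^0.27·exp(0.036·51+0.049·3.4) = 0.3001
  sum: 0.1456 + 0.3001 → r_corr = 0.4457 μm/a
Convert to mass loss: 0.4457 μm/a × 8.96 g/cm³ = 3.993 g·m⁻²·a⁻¹

r_corr = 3.99 g·m⁻²·a⁻¹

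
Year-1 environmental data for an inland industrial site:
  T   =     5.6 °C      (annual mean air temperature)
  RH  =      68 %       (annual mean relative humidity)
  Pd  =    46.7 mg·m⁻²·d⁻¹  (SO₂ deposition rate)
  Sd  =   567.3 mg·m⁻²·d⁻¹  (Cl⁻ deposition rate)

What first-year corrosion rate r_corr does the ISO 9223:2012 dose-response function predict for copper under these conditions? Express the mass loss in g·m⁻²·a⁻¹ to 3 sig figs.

r_corr = 11.8 g·m⁻²·a⁻¹

copper: temperature factor f = +0.126·(-4.4) = -0.5544
  SO₂ term: 0.0053·46.7^0.26·exp(0.059·68-0.5544) = 0.457
  Cl⁻ term: 0.01025·567.3^0.27·exp(0.036·68+0.049·5.6) = 0.8641
  r_corr = 0.457 + 0.8641 = 1.321 μm/a
Convert to mass loss: 1.321 μm/a × 8.96 g/cm³ = 11.84 g·m⁻²·a⁻¹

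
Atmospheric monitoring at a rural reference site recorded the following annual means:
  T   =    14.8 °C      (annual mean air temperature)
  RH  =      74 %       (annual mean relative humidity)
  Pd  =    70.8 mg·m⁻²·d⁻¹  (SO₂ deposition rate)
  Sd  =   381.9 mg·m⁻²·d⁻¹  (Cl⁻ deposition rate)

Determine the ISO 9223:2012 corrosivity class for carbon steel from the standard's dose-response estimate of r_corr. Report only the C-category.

C5

carbon steel: temperature factor f = -0.054·(4.8) = -0.2592
  SO₂ term: 1.77·70.8^0.52·exp(0.02·74-0.2592) = 54.98
  Sd branch = 0.102·Sd^0.62·e^(0.033·RH+0.04·T) = 84.54 μm/a
  sum: 54.98 + 84.54 → r_corr = 139.5 μm/a
ISO 9223 Table 2 (carbon steel): 80 < 140 ≤ 200 μm/a ⇒ C5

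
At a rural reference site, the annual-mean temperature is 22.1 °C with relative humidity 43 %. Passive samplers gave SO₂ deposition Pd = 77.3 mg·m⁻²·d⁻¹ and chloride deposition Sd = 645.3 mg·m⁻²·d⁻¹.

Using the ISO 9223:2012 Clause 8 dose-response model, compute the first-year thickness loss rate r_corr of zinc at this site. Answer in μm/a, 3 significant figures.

zinc: T>10 °C ⇒ hinge -0.071·(22.1−10) = -0.8591
  sulphur-dioxide contribution → 0.2675 μm/a
  chloride contribution → 6.454 μm/a
  total first-year rate 6.721 μm/a

r_corr = 6.72 μm/a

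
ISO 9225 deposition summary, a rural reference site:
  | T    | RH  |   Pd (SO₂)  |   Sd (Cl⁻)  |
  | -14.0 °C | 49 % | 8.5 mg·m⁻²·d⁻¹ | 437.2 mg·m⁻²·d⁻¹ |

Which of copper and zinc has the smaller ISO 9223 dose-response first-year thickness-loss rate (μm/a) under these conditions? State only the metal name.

copper: T≤10 °C ⇒ hinge +0.126·(-14.0−10) = -3.0240
  Pd branch = 0.0053·Pd^0.26·e^(0.059·RH+f) = 0.008094 μm/a
  Sd branch = 0.01025·Sd^0.27·e^(0.036·RH+0.049·T) = 0.1556 μm/a
  r_corr = 0.008094 + 0.1556 = 0.1636 μm/a
zinc: T≤10 °C ⇒ hinge +0.038·(-14.0−10) = -0.9120
  Pd branch = 0.0129·Pd^0.44·e^(0.046·RH+f) = 0.1266 μm/a
  Sd branch = 0.0175·Sd^0.57·e^(0.008·RH+0.085·T) = 0.2521 μm/a
  r_corr = 0.1266 + 0.2521 = 0.3787 μm/a
Ordering by μm/a: zinc (0.379) > copper (0.164)

copper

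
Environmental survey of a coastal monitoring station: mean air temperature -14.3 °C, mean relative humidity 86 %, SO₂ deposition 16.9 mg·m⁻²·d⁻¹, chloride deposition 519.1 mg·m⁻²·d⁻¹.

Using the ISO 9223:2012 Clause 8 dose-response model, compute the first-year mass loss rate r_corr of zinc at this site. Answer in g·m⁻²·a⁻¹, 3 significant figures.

r_corr = 9.23 g·m⁻²·a⁻¹

zinc: temperature factor f = +0.038·(-24.3) = -0.9234
  sulphur-dioxide contribution → 0.9288 μm/a
  chloride contribution → 0.3645 μm/a
  ⇒ r_corr(zinc) = 1.293 μm/a
Convert to mass loss: 1.293 μm/a × 7.14 g/cm³ = 9.234 g·m⁻²·a⁻¹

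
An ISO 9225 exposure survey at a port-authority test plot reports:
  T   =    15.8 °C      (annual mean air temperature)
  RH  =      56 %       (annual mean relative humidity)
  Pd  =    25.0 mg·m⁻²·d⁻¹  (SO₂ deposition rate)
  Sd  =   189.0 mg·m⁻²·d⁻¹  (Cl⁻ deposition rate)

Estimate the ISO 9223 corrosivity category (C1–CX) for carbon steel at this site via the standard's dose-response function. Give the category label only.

C4

carbon steel: T>10 °C ⇒ hinge -0.054·(15.8−10) = -0.3132
  Pd branch = 1.77·Pd^0.52·e^(0.02·RH+f) = 21.15 μm/a
  Cl⁻ term: 0.102·189.0^0.62·exp(0.033·56+0.04·15.8) = 31.41
  sum: 21.15 + 31.41 → r_corr = 52.56 μm/a
52.6 μm/a falls in (50, 80] for carbon steel → category C4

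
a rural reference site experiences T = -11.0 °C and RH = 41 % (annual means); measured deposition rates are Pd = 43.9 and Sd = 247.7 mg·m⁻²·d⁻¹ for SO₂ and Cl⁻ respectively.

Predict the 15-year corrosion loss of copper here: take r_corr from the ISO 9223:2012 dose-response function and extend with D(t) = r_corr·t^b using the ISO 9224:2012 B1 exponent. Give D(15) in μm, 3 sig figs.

D(15) = 0.774 μm

copper: T≤10 °C ⇒ hinge +0.126·(-11.0−10) = -2.6460
  sulphur-dioxide contribution → 0.01129 μm/a
  chloride contribution → 0.1159 μm/a
  ⇒ r_corr(copper) = 0.1272 μm/a
Long-term exponent b (ISO 9224 Table 2, B1) = 0.667
  D(15) = 0.1272 × 15^0.667 = 0.1272 × 6.088 = 0.7742 μm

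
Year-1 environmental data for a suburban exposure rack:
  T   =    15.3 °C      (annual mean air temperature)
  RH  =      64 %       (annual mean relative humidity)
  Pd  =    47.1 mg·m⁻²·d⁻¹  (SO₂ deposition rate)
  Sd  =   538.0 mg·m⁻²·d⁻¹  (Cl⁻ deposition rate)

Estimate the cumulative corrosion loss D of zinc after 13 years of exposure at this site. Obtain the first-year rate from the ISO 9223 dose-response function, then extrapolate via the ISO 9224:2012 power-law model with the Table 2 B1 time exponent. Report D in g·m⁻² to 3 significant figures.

D(13) = 274 g·m⁻²

zinc: f(T) = -0.071·(T−10) [T>10 °C] = -0.3763
  SO₂ term: 0.0129·47.1^0.44·exp(0.046·64-0.3763) = 0.9159
  Sd branch = 0.0175·Sd^0.57·e^(0.008·RH+0.085·T) = 3.861 μm/a
  r_corr = 0.9159 + 3.861 = 4.777 μm/a
Long-term exponent b (ISO 9224 Table 2, B1) = 0.813
  D(13) = 4.777 × 13^0.813 = 4.777 × 8.047 = 38.44 μm
  Mass loss = 38.44 μm × 7.14 g/cm³ = 274.5 g·m⁻²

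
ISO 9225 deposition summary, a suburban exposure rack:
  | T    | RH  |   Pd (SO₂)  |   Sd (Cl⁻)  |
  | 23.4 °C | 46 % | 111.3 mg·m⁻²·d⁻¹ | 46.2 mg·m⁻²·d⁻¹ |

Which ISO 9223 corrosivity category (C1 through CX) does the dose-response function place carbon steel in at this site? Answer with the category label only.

C3

carbon steel: T>10 °C ⇒ hinge -0.054·(23.4−10) = -0.7236
  sulphur-dioxide contribution → 24.97 μm/a
  chloride contribution → 12.78 μm/a
  total first-year rate 37.75 μm/a
37.7 μm/a falls in (25, 50] for carbon steel → category C3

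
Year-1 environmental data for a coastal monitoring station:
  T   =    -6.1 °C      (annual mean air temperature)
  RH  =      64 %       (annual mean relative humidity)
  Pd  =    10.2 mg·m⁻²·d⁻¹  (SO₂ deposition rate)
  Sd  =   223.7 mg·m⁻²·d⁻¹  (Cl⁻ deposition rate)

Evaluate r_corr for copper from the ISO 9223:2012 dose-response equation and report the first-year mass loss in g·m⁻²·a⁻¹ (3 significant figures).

r_corr = 3.44 g·m⁻²·a⁻¹

copper: f(T) = +0.126·(T−10) [T≤10 °C] = -2.0286
  Pd branch = 0.0053·Pd^0.26·e^(0.059·RH+f) = 0.05564 μm/a
  Sd branch = 0.01025·Sd^0.27·e^(0.036·RH+0.049·T) = 0.328 μm/a
  r_corr = 0.05564 + 0.328 = 0.3837 μm/a
Convert to mass loss: 0.3837 μm/a × 8.96 g/cm³ = 3.438 g·m⁻²·a⁻¹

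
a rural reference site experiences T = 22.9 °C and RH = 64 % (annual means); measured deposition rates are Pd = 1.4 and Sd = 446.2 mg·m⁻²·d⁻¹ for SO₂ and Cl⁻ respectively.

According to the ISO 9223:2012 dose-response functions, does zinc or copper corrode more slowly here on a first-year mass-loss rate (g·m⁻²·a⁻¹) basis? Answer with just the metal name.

copper

zinc: temperature factor f = -0.071·(12.9) = -0.9159
  SO₂ term: 0.0129·1.4^0.44·exp(0.046·64-0.9159) = 0.1137
  Sd branch = 0.0175·Sd^0.57·e^(0.008·RH+0.085·T) = 6.622 μm/a
  sum: 0.1137 + 6.622 → r_corr = 6.736 μm/a
  mass loss = 6.736 μm/a × 7.14 g/cm³ = 48.09 g·m⁻²·a⁻¹
copper: f(T) = -0.080·(T−10) [T>10 °C] = -1.0320
  Pd branch = 0.0053·Pd^0.26·e^(0.059·RH+f) = 0.08994 μm/a
  Sd branch = 0.01025·Sd^0.27·e^(0.036·RH+0.049·T) = 1.637 μm/a
  r_corr = 0.08994 + 1.637 = 1.727 μm/a
  mass loss = 1.727 μm/a × 8.96 g/cm³ = 15.47 g·m⁻²·a⁻¹
Ordering by g·m⁻²·a⁻¹: zinc (48.1) > copper (15.5)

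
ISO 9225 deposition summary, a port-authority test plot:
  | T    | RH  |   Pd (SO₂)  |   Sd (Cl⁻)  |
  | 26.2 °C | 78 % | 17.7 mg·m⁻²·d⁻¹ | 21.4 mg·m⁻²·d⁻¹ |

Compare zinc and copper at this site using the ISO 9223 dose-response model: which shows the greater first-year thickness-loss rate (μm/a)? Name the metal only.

zinc

zinc: T>10 °C ⇒ hinge -0.071·(26.2−10) = -1.1502
  sulphur-dioxide contribution → 0.5229 μm/a
  chloride contribution → 1.736 μm/a
  total first-year rate 2.259 μm/a
copper: T>10 °C ⇒ hinge -0.080·(26.2−10) = -1.2960
  sulphur-dioxide contribution → 0.3052 μm/a
  chloride contribution → 1.403 μm/a
  total first-year rate 1.708 μm/a
Ordering by μm/a: zinc (2.26) > copper (1.71)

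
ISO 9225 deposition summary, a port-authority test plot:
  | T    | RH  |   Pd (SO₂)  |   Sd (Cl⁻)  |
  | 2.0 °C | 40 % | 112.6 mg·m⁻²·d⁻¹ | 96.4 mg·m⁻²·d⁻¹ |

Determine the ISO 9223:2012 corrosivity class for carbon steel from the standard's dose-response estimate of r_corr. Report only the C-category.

carbon steel: f(T) = +0.150·(T−10) [T≤10 °C] = -1.2000
  SO₂ term: 1.77·112.6^0.52·exp(0.02·40-1.2000) = 13.84
  Cl⁻ term: 0.102·96.4^0.62·exp(0.033·40+0.04·2.0) = 7.027
  sum: 13.84 + 7.027 → r_corr = 20.86 μm/a
20.9 μm/a falls in (1.3, 25] for carbon steel → category C2

C2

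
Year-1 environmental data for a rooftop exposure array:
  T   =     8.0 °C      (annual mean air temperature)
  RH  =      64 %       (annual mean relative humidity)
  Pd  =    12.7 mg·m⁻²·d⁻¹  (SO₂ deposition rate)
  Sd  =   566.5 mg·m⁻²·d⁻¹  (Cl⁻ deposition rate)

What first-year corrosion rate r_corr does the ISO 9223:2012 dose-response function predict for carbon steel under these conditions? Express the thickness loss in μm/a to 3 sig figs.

carbon steel: f(T) = +0.150·(T−10) [T≤10 °C] = -0.3000
  SO₂ term: 1.77·12.7^0.52·exp(0.02·64-0.3000) = 17.68
  Sd branch = 0.102·Sd^0.62·e^(0.033·RH+0.04·T) = 59.13 μm/a
  r_corr = 17.68 + 59.13 = 76.81 μm/a

r_corr = 76.8 μm/a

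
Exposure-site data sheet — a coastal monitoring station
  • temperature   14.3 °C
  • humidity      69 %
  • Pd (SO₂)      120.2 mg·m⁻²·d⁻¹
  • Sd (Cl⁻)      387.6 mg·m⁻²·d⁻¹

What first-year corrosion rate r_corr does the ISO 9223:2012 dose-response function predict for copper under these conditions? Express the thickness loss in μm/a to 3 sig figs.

copper: f(T) = -0.080·(T−10) [T>10 °C] = -0.3440
  SO₂ term: 0.0053·120.2^0.26·exp(0.059·69-0.3440) = 0.765
  Cl⁻ term: 0.01025·387.6^0.27·exp(0.036·69+0.049·14.3) = 1.238
  r_corr = 0.765 + 1.238 = 2.003 μm/a

r_corr = 2.00 μm/a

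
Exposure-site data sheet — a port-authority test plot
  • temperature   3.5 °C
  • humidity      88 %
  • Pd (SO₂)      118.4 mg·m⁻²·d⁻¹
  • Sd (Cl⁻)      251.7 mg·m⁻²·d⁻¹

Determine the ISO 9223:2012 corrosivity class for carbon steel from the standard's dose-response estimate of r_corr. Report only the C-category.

carbon steel: T≤10 °C ⇒ hinge +0.150·(3.5−10) = -0.9750
  SO₂ term: 1.77·118.4^0.52·exp(0.02·88-0.9750) = 46.46
  Sd branch = 0.102·Sd^0.62·e^(0.033·RH+0.04·T) = 65.94 μm/a
  sum: 46.46 + 65.94 → r_corr = 112.4 μm/a
ISO 9223 Table 2 (carbon steel): 80 < 112 ≤ 200 μm/a ⇒ C5

C5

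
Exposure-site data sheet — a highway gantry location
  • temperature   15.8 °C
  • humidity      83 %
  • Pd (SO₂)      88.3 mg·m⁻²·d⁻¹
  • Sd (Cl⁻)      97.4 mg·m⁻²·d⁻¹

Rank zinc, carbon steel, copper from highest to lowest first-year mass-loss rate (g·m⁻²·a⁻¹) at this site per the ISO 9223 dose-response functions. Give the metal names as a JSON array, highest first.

zinc: T>10 °C ⇒ hinge -0.071·(15.8−10) = -0.4118
  Pd branch = 0.0129·Pd^0.44·e^(0.046·RH+f) = 2.793 μm/a
  Sd branch = 0.0175·Sd^0.57·e^(0.008·RH+0.085·T) = 1.771 μm/a
  r_corr = 2.793 + 1.771 = 4.564 μm/a
  mass loss = 4.564 μm/a × 7.14 g/cm³ = 32.59 g·m⁻²·a⁻¹
carbon steel: temperature factor f = -0.054·(5.8) = -0.3132
  Pd branch = 1.77·Pd^0.52·e^(0.02·RH+f) = 69.95 μm/a
  Cl⁻ term: 0.102·97.4^0.62·exp(0.033·83+0.04·15.8) = 50.76
  r_corr = 69.95 + 50.76 = 120.7 μm/a
  mass loss = 120.7 μm/a × 7.85 g/cm³ = 947.6 g·m⁻²·a⁻¹
copper: f(T) = -0.080·(T−10) [T>10 °C] = -0.4640
  SO₂ term: 0.0053·88.3^0.26·exp(0.059·83-0.4640) = 1.43
  Sd branch = 0.01025·Sd^0.27·e^(0.036·RH+0.049·T) = 1.519 μm/a
  sum: 1.43 + 1.519 → r_corr = 2.949 μm/a
  mass loss = 2.949 μm/a × 8.96 g/cm³ = 26.43 g·m⁻²·a⁻¹
Ordering by g·m⁻²·a⁻¹: carbon steel (948) > zinc (32.6) > copper (26.4)

["carbon steel", "zinc", "copper"]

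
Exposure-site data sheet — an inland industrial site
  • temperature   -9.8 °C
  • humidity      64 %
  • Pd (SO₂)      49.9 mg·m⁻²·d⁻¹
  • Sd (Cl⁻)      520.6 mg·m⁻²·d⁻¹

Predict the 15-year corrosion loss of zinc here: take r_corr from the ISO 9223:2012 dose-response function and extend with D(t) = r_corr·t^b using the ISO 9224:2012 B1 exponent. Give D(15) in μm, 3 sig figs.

zinc: f(T) = +0.038·(T−10) [T≤10 °C] = -0.7524
  SO₂ term: 0.0129·49.9^0.44·exp(0.046·64-0.7524) = 0.645
  Sd branch = 0.0175·Sd^0.57·e^(0.008·RH+0.085·T) = 0.4488 μm/a
  sum: 0.645 + 0.4488 → r_corr = 1.094 μm/a
ISO 9224: D(t) = r_corr · t^b with b = 0.813 (zinc, B1)
  D(15) = 1.094 × 15^0.813 = 1.094 × 9.04 = 9.888 μm

D(15) = 9.89 μm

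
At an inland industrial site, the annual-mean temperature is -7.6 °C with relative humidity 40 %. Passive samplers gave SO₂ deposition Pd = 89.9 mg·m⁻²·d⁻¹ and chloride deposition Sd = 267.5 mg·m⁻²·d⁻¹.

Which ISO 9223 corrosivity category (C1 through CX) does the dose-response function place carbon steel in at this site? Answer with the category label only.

carbon steel: T≤10 °C ⇒ hinge +0.150·(-7.6−10) = -2.6400
  SO₂ term: 1.77·89.9^0.52·exp(0.02·40-2.6400) = 2.916
  Sd branch = 0.102·Sd^0.62·e^(0.033·RH+0.04·T) = 9.011 μm/a
  r_corr = 2.916 + 9.011 = 11.93 μm/a
ISO 9223 Table 2 (carbon steel): 1.3 < 11.9 ≤ 25 μm/a ⇒ C2

C2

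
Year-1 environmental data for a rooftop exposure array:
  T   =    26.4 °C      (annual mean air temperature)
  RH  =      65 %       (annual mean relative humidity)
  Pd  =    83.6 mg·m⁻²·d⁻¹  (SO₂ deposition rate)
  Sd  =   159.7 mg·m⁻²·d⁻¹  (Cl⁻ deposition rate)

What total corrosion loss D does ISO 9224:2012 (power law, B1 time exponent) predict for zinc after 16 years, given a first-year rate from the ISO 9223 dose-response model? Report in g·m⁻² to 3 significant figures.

zinc: temperature factor f = -0.071·(16.4) = -1.1644
  SO₂ term: 0.0129·83.6^0.44·exp(0.046·65-1.1644) = 0.5613
  Cl⁻ term: 0.0175·159.7^0.57·exp(0.008·65+0.085·26.4) = 5.004
  r_corr = 0.5613 + 5.004 = 5.565 μm/a
ISO 9224: D(t) = r_corr · t^b with b = 0.813 (zinc, B1)
  D(16) = 5.565 × 16^0.813 = 5.565 × 9.527 = 53.02 μm
  Mass loss = 53.02 μm × 7.14 g/cm³ = 378.6 g·m⁻²

D(16) = 379 g·m⁻²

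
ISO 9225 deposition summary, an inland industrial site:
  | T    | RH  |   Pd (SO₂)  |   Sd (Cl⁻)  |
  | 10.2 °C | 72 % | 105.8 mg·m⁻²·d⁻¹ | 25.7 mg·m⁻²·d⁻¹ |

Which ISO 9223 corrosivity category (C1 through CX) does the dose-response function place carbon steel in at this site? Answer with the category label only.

carbon steel: f(T) = -0.054·(T−10) [T>10 °C] = -0.0108
  sulphur-dioxide contribution → 83.44 μm/a
  chloride contribution → 12.35 μm/a
  ⇒ r_corr(carbon steel) = 95.8 μm/a
Category bounds: 80…200 μm/a bracket r_corr ⇒ C5

C5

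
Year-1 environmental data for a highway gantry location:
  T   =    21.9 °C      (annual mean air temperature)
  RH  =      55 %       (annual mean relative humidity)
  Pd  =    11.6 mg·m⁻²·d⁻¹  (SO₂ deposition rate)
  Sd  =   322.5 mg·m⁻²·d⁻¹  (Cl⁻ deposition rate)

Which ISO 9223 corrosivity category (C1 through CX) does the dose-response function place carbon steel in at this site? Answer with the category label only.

carbon steel: temperature factor f = -0.054·(11.9) = -0.6426
  Pd branch = 1.77·Pd^0.52·e^(0.02·RH+f) = 10 μm/a
  Sd branch = 0.102·Sd^0.62·e^(0.033·RH+0.04·T) = 54.02 μm/a
  r_corr = 10 + 54.02 = 64.03 μm/a
Category bounds: 50…80 μm/a bracket r_corr ⇒ C4

C4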